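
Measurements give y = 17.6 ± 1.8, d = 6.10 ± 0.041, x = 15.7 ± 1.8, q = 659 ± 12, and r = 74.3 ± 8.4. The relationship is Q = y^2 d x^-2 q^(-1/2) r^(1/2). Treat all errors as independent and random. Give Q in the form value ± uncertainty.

2.57 ± 0.805

Products/powers → add relative errors in quadrature, weighted by exponent:
  (2·δy/y)² = (2×0.102)² = 0.0418;  (1·δd/d)² = (1×0.00672)² = 4.52e-05;  (-2·δx/x)² = (-2×0.115)² = 0.0526;  (−½·δq/q)² = (-0.5×0.0182)² = 8.29e-05;  (½·δr/r)² = (0.5×0.113)² = 0.00320
δQ/Q = √(0.0977) = 0.313
Q = 2.57, so δQ = 0.313 × 2.57 = 0.805.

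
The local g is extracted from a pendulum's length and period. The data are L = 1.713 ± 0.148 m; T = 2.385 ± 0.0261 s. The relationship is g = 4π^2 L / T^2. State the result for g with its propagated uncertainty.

11.89 ± 1.06 m/s^2

Products/powers → add relative errors in quadrature, weighted by exponent:
  (1·δL/L)² = (1×0.0864)² = 0.00746;  (-2·δT/T)² = (-2×0.0109)² = 0.000479
δg/g = √(0.00794) = 0.0891
g = 11.89 m/s^2, so δg = 0.0891 × 11.89 = 1.06 m/s^2.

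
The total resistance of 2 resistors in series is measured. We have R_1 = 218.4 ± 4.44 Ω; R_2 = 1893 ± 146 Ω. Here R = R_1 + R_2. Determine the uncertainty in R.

146 Ω

R is a linear combination, so absolute uncertainties add in quadrature:
  (δR_1)² = 19.7;  (δR_2)² = 21300
δR = √(21300) = 146 Ω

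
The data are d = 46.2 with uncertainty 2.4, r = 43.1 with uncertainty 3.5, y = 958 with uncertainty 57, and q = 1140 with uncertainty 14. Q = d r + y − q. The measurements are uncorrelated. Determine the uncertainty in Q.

201

Let p = d·r = 1990. δp/p = √((1·δd/d)² + (1·δr/r)²) = √(0.00270 + 0.00659) = 0.0964, so δp = 192.
Q = p + y − q: δQ = √(δp² + δy² + δq²) = √(36800 + 3250 + 196) = 201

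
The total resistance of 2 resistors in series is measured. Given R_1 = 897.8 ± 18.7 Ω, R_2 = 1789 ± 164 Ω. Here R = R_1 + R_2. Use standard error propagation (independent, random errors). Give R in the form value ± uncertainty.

Absolute uncertainties add in quadrature for a linear combination:
  (δR_1)² = 350;  (δR_2)² = 26900
δR = √(27200) = 165 Ω
R = 2687 Ω.

2687 ± 165 Ω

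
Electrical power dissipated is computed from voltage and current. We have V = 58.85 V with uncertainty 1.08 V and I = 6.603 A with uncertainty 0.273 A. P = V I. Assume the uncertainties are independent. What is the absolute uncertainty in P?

17.6 W

Products/powers → add relative errors in quadrature, weighted by exponent:
  (1·δV/V)² = (1×0.0184)² = 0.000337;  (1·δI/I)² = (1×0.0413)² = 0.00171
δP/P = √(0.00205) = 0.0452
P = 388.6 W, so δP = 0.0452 × 388.6 = 17.6 W.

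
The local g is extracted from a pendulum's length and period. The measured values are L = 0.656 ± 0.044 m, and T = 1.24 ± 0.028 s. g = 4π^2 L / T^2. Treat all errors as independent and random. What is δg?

1.36 m/s^2

Since g is a product/quotient, work with relative uncertainties:
  (1·δL/L)² = (1×0.0671)² = 0.00450;  (-2·δT/T)² = (-2×0.0226)² = 0.00204
δg/g = √(0.00654) = 0.0809
g = 16.8 m/s^2, so δg = 0.0809 × 16.8 = 1.36 m/s^2.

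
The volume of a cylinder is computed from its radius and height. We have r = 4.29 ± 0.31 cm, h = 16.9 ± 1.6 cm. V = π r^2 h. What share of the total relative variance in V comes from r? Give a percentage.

(δV/V)² = (2·δr/r)² + (1·δh/h)²
  r term: (2×0.0723)² = 0.0209
  h term: (1×0.0947)² = 0.00896
Total = 0.0298. Share from r = 0.0209/0.0298 = 0.700.

70.0%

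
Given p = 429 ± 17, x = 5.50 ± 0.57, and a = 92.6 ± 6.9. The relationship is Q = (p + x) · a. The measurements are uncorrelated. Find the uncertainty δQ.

3390

Let u = p + x = 434. δu = √(δp² + δx²) = √(289 + 0.325) = 17.0, so δu/u = 0.0391.
Q is then a monomial in u, a:
δQ/Q = √((δu/u)² + (1·δa/a)²) = √(0.00153 + 0.00555) = 0.0842
Q = 40200, so δQ = 0.0842 × 40200 = 3390.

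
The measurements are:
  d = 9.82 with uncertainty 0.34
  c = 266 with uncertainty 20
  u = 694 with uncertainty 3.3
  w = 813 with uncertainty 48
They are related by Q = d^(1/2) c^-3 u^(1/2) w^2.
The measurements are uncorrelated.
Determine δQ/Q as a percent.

Since Q is a product/quotient, work with relative uncertainties:
  (½·δd/d)² = (0.5×0.0346)² = 0.000300;  (-3·δc/c)² = (-3×0.0752)² = 0.0509;  (½·δu/u)² = (0.5×0.00476)² = 5.65e-06;  (2·δw/w)² = (2×0.0590)² = 0.0139
δQ/Q = √(0.0651) = 0.255

25.5%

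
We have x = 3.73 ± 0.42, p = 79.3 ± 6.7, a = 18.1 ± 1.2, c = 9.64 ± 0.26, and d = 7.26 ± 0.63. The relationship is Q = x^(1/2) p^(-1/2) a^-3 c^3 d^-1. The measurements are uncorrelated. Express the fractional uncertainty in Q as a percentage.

Products/powers → add relative errors in quadrature, weighted by exponent:
  (½·δx/x)² = (0.5×0.113)² = 0.00317;  (−½·δp/p)² = (-0.5×0.0845)² = 0.00178;  (-3·δa/a)² = (-3×0.0663)² = 0.0396;  (3·δc/c)² = (3×0.0270)² = 0.00655;  (-1·δd/d)² = (-1×0.0868)² = 0.00753
δQ/Q = √(0.0586) = 0.242

24.2%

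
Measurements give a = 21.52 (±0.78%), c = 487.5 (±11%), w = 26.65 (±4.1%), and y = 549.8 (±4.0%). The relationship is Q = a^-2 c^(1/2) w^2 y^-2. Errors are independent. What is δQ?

1.43e-05

Since Q is a product/quotient, work with relative uncertainties:
  (-2·δa/a)² = (-2×0.00780)² = 0.000243;  (½·δc/c)² = (0.5×0.110)² = 0.00302;  (2·δw/w)² = (2×0.0410)² = 0.00672;  (-2·δy/y)² = (-2×0.0400)² = 0.00640
δQ/Q = √(0.0164) = 0.128
Q = 0.0001120, so δQ = 0.128 × 0.0001120 = 1.43e-05.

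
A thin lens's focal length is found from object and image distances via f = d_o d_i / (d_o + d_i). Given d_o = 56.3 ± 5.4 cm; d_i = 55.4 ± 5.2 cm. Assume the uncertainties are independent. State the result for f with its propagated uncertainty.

∂f/∂d_o = (d_i/(d_o+d_i))² = 0.246;  ∂f/∂d_i = (d_o/(d_o+d_i))² = 0.254
δf = √((∂f/∂d_o · δd_o)² + (∂f/∂d_i · δd_i)²) = √(1.76 + 1.75) = 1.87 cm
f = 27.9 cm.

27.9 ± 1.87 cm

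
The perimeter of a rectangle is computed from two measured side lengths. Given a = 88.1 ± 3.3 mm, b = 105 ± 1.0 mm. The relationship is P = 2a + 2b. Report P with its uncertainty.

386 ± 6.90 mm

Absolute uncertainties add in quadrature for a linear combination:
  (2·δa)² = 43.6;  (2·δb)² = 4.00
δP = √(47.6) = 6.90 mm
P = 386 mm.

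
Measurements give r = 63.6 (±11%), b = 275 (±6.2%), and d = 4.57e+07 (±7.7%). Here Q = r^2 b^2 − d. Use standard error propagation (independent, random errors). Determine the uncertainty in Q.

7.73e+07

Let p = r^2·b^2 = 3.06e+08. δp/p = √((2·δr/r)² + (2·δb/b)²) = √(0.0484 + 0.0154) = 0.253, so δp = 7.73e+07.
Q = p − d: δQ = √(δp² + δd²) = √(5.97e+15 + 1.24e+13) = 7.73e+07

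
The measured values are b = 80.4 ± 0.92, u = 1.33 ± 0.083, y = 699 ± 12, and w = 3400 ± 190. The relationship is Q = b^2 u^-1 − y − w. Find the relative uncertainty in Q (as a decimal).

Let p = b^2·u^-1 = 4860. δp/p = √((2·δb/b)² + (-1·δu/u)²) = √(0.000524 + 0.00389) = 0.0665, so δp = 323.
Q = p − y − w: δQ = √(δp² + δy² + δw²) = √(1.04e+05 + 144 + 36100) = 375
Q = 761, so δQ/Q = 375/761 = 0.493.

0.493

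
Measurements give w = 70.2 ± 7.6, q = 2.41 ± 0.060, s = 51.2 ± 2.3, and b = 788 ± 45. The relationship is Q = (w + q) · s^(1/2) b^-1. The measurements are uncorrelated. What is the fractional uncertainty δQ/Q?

Let u = w + q = 72.6. δu = √(δw² + δq²) = √(57.8 + 0.00360) = 7.60, so δu/u = 0.105.
Q is then a monomial in u, s, b:
δQ/Q = √((δu/u)² + (½·δs/s)² + (-1·δb/b)²) = √(0.0110 + 0.000504 + 0.00326) = 0.121

0.121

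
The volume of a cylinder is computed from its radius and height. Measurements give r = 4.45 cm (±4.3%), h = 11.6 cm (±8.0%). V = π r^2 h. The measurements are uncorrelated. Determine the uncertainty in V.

V is a product of powers, so relative uncertainties combine in quadrature:
  (2·δr/r)² = (2×0.0430)² = 0.00740;  (1·δh/h)² = (1×0.0800)² = 0.00640
δV/V = √(0.0138) = 0.117
V = 722 cm^3, so δV = 0.117 × 722 = 84.8 cm^3.

84.8 cm^3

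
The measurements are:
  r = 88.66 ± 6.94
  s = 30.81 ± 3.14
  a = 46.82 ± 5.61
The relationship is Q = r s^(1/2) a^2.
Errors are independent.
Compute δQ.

2.77e+05

Relative error in a monomial: (δQ/Q)² = Σ (nᵢ · δxᵢ/xᵢ)².
  (1·δr/r)² = (1×0.0783)² = 0.00613;  (½·δs/s)² = (0.5×0.102)² = 0.00260;  (2·δa/a)² = (2×0.120)² = 0.0574
δQ/Q = √(0.0662) = 0.257
Q = 1.079e+06, so δQ = 0.257 × 1.079e+06 = 2.77e+05.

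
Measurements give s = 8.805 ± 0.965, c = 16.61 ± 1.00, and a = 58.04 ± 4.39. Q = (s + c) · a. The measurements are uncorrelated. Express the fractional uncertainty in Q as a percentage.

9.33%

Let u = s + c = 25.41. δu = √(δs² + δc²) = √(0.931 + 1.00) = 1.39, so δu/u = 0.0547.
Q is then a monomial in u, a:
δQ/Q = √((δu/u)² + (1·δa/a)²) = √(0.00299 + 0.00572) = 0.0933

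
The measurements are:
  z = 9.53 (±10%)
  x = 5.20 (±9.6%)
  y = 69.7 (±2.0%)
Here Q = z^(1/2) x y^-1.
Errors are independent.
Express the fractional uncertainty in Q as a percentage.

Since Q is a product/quotient, work with relative uncertainties:
  (½·δz/z)² = (0.5×0.100)² = 0.00250;  (1·δx/x)² = (1×0.0960)² = 0.00922;  (-1·δy/y)² = (-1×0.0200)² = 0.000400
δQ/Q = √(0.0121) = 0.110

11.0%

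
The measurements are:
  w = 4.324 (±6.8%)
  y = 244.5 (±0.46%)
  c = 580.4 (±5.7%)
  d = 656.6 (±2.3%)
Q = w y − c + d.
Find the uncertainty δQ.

80.7

Let p = w·y = 1057. δp/p = √((1·δw/w)² + (1·δy/y)²) = √(0.00462 + 2.12e-05) = 0.0682, so δp = 72.1.
Q = p − c + d: δQ = √(δp² + δc² + δd²) = √(5190 + 1090 + 228) = 80.7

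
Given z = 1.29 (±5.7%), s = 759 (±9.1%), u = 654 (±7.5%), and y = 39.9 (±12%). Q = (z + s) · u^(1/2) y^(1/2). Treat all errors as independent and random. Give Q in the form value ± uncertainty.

(1.23 ± 0.141) × 10^5

Let w = z + s = 760. δw = √(δz² + δs²) = √(0.00541 + 4770) = 69.1, so δw/w = 0.0908.
Q is then a monomial in w, u, y:
δQ/Q = √((δw/w)² + (½·δu/u)² + (½·δy/y)²) = √(0.00825 + 0.00141 + 0.00360) = 0.115
Q = 1.23e+05, so δQ = 0.115 × 1.23e+05 = 14100.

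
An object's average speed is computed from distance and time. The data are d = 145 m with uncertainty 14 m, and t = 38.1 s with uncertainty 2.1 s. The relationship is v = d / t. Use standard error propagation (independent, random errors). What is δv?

0.423 m/s

For a monomial v ∝ d, t^-1, fractional errors add in quadrature:
  (1·δd/d)² = (1×0.0966)² = 0.00932;  (-1·δt/t)² = (-1×0.0551)² = 0.00304
δv/v = √(0.0124) = 0.111
v = 3.81 m/s, so δv = 0.111 × 3.81 = 0.423 m/s.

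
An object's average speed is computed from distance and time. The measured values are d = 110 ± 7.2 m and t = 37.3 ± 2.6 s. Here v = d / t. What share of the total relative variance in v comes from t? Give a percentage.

53.1%

(δv/v)² = (1·δd/d)² + (-1·δt/t)²
  d term: (1×0.0655)² = 0.00428
  t term: (-1×0.0697)² = 0.00486
Total = 0.00914. Share from t = 0.00486/0.00914 = 0.531.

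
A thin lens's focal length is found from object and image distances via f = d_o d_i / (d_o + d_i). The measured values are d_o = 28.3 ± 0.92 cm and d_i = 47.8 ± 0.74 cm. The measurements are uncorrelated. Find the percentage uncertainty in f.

∂f/∂d_o = (d_i/(d_o+d_i))² = 0.395;  ∂f/∂d_i = (d_o/(d_o+d_i))² = 0.138
δf = √((∂f/∂d_o · δd_o)² + (∂f/∂d_i · δd_i)²) = √(0.132 + 0.0105) = 0.377 cm
f = 17.8 cm, so δf/f = 0.377/17.8 = 0.0212.

2.12%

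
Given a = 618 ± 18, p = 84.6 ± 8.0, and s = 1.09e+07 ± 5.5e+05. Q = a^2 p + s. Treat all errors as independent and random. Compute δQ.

3.63e+06

Let w = a^2·p = 3.23e+07. δw/w = √((2·δa/a)² + (1·δp/p)²) = √(0.00339 + 0.00894) = 0.111, so δw = 3.59e+06.
Q = w + s: δQ = √(δw² + δs²) = √(1.29e+13 + 3.02e+11) = 3.63e+06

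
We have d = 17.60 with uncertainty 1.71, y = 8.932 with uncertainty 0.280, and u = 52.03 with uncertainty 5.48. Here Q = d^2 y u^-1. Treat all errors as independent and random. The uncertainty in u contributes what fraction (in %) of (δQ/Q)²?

(δQ/Q)² = (2·δd/d)² + (1·δy/y)² + (-1·δu/u)²
  d term: (2×0.0972)² = 0.0378
  y term: (1×0.0313)² = 0.000983
  u term: (-1×0.105)² = 0.0111
Total = 0.0498. Share from u = 0.0111/0.0498 = 0.223.

22.3%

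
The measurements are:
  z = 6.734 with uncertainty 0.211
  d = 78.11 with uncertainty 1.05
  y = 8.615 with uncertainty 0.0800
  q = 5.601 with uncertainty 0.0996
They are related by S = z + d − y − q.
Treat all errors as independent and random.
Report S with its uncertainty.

70.63 ± 1.08

Absolute uncertainties add in quadrature for a linear combination:
  (δz)² = 0.0445;  (δd)² = 1.10;  (δy)² = 0.00640;  (δq)² = 0.00992
δS = √(1.16) = 1.08
S = 70.63.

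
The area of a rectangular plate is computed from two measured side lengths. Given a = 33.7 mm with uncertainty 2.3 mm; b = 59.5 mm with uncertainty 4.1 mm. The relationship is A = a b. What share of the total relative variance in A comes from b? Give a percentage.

(δA/A)² = (1·δa/a)² + (1·δb/b)²
  a term: (1×0.0682)² = 0.00466
  b term: (1×0.0689)² = 0.00475
Total = 0.00941. Share from b = 0.00475/0.00941 = 0.505.

50.5%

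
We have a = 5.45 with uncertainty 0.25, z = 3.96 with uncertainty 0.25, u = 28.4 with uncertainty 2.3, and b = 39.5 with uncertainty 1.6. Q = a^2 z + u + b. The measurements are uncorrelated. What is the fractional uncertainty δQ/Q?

Let p = a^2·z = 118. δp/p = √((2·δa/a)² + (1·δz/z)²) = √(0.00842 + 0.00399) = 0.111, so δp = 13.1.
Q = p + u + b: δQ = √(δp² + δu² + δb²) = √(172 + 5.29 + 2.56) = 13.4
Q = 186, so δQ/Q = 13.4/186 = 0.0722.

0.0722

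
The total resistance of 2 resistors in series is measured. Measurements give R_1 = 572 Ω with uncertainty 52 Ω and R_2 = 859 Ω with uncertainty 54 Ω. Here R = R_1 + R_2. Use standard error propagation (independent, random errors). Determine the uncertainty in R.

75.0 Ω

For a sum/difference, combine absolute errors in quadrature:
  (δR_1)² = 2700;  (δR_2)² = 2920
δR = √(5620) = 75.0 Ω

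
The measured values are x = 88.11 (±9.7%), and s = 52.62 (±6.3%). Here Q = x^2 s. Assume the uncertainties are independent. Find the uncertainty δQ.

83300

Products/powers → add relative errors in quadrature, weighted by exponent:
  (2·δx/x)² = (2×0.0970)² = 0.0376;  (1·δs/s)² = (1×0.0630)² = 0.00397
δQ/Q = √(0.0416) = 0.204
Q = 408500, so δQ = 0.204 × 408500 = 83300.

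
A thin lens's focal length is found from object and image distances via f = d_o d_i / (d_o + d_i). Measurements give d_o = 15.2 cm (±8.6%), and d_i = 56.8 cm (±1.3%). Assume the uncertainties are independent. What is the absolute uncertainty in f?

∂f/∂d_o = (d_i/(d_o+d_i))² = 0.622;  ∂f/∂d_i = (d_o/(d_o+d_i))² = 0.0446
δf = √((∂f/∂d_o · δd_o)² + (∂f/∂d_i · δd_i)²) = √(0.662 + 0.00108) = 0.814 cm

0.814 cm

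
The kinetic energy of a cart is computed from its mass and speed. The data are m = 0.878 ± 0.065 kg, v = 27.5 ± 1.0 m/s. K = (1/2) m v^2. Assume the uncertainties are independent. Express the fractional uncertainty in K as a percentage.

10.4%

Products/powers → add relative errors in quadrature, weighted by exponent:
  (1·δm/m)² = (1×0.0740)² = 0.00548;  (2·δv/v)² = (2×0.0364)² = 0.00529
δK/K = √(0.0108) = 0.104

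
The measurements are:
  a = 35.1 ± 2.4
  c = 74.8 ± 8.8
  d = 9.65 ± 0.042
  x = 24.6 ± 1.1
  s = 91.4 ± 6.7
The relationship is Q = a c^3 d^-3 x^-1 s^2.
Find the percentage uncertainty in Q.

Relative error in a monomial: (δQ/Q)² = Σ (nᵢ · δxᵢ/xᵢ)².
  (1·δa/a)² = (1×0.0684)² = 0.00468;  (3·δc/c)² = (3×0.118)² = 0.125;  (-3·δd/d)² = (-3×0.00435)² = 0.000170;  (-1·δx/x)² = (-1×0.0447)² = 0.00200;  (2·δs/s)² = (2×0.0733)² = 0.0215
δQ/Q = √(0.153) = 0.391

39.1%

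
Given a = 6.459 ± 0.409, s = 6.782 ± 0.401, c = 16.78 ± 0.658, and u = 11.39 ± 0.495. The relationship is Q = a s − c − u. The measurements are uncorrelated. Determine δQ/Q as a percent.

24.8%

Let p = a·s = 43.80. δp/p = √((1·δa/a)² + (1·δs/s)²) = √(0.00401 + 0.00350) = 0.0866, so δp = 3.80.
Q = p − c − u: δQ = √(δp² + δc² + δu²) = √(14.4 + 0.433 + 0.245) = 3.88
Q = 15.63, so δQ/Q = 3.88/15.63 = 0.248.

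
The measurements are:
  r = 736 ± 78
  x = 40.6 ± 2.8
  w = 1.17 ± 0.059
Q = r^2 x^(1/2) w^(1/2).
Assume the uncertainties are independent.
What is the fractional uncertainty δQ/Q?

Q is a product of powers, so relative uncertainties combine in quadrature:
  (2·δr/r)² = (2×0.106)² = 0.0449;  (½·δx/x)² = (0.5×0.0690)² = 0.00119;  (½·δw/w)² = (0.5×0.0504)² = 0.000636
δQ/Q = √(0.0468) = 0.216

0.216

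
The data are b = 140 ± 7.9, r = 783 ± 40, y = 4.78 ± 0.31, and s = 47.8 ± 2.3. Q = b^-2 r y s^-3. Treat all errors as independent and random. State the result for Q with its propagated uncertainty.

Products/powers → add relative errors in quadrature, weighted by exponent:
  (-2·δb/b)² = (-2×0.0564)² = 0.0127;  (1·δr/r)² = (1×0.0511)² = 0.00261;  (1·δy/y)² = (1×0.0649)² = 0.00421;  (-3·δs/s)² = (-3×0.0481)² = 0.0208
δQ/Q = √(0.0404) = 0.201
Q = 1.75e-06, so δQ = 0.201 × 1.75e-06 = 3.51e-07.

(1.75 ± 0.351) × 10^-6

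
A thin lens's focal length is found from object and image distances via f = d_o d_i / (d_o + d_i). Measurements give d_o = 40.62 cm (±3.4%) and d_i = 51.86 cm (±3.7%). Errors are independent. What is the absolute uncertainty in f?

0.571 cm

∂f/∂d_o = (d_i/(d_o+d_i))² = 0.314;  ∂f/∂d_i = (d_o/(d_o+d_i))² = 0.193
δf = √((∂f/∂d_o · δd_o)² + (∂f/∂d_i · δd_i)²) = √(0.189 + 0.137) = 0.571 cm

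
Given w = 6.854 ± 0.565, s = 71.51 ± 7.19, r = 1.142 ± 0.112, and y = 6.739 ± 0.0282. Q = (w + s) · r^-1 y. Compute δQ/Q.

Let u = w + s = 78.36. δu = √(δw² + δs²) = √(0.319 + 51.7) = 7.21, so δu/u = 0.0920.
Q is then a monomial in u, r, y:
δQ/Q = √((δu/u)² + (-1·δr/r)² + (1·δy/y)²) = √(0.00847 + 0.00962 + 1.75e-05) = 0.135

0.135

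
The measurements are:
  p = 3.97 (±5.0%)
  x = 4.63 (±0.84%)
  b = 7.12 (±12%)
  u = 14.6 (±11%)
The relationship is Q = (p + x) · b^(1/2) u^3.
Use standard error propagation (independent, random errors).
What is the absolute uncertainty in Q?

24000

Let w = p + x = 8.60. δw = √(δp² + δx²) = √(0.0394 + 0.00151) = 0.202, so δw/w = 0.0235.
Q is then a monomial in w, b, u:
δQ/Q = √((δw/w)² + (½·δb/b)² + (3·δu/u)²) = √(0.000553 + 0.00360 + 0.109) = 0.336
Q = 71400, so δQ = 0.336 × 71400 = 24000.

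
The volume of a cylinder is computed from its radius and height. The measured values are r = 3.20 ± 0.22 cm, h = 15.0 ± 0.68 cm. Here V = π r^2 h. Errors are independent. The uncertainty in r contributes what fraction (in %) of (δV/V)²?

90.2%

(δV/V)² = (2·δr/r)² + (1·δh/h)²
  r term: (2×0.0687)² = 0.0189
  h term: (1×0.0453)² = 0.00206
Total = 0.0210. Share from r = 0.0189/0.0210 = 0.902.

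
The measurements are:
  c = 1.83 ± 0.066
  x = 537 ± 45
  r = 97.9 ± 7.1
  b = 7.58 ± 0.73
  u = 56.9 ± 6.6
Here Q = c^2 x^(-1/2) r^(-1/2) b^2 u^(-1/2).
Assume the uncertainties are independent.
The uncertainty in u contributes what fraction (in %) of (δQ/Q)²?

6.90%

(δQ/Q)² = (2·δc/c)² + (−½·δx/x)² + (−½·δr/r)² + (2·δb/b)² + (−½·δu/u)²
  c term: (2×0.0361)² = 0.00520
  x term: (-0.5×0.0838)² = 0.00176
  r term: (-0.5×0.0725)² = 0.00131
  b term: (2×0.0963)² = 0.0371
  u term: (-0.5×0.116)² = 0.00336
Total = 0.0487. Share from u = 0.00336/0.0487 = 0.0690.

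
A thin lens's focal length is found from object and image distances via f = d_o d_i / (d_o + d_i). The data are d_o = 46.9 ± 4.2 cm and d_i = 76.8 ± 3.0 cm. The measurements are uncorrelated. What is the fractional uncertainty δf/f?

∂f/∂d_o = (d_i/(d_o+d_i))² = 0.385;  ∂f/∂d_i = (d_o/(d_o+d_i))² = 0.144
δf = √((∂f/∂d_o · δd_o)² + (∂f/∂d_i · δd_i)²) = √(2.62 + 0.186) = 1.68 cm
f = 29.1 cm, so δf/f = 1.68/29.1 = 0.0575.

0.0575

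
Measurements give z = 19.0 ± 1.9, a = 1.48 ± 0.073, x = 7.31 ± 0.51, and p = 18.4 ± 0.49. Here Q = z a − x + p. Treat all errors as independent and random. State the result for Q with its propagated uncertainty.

39.2 ± 3.21

Let w = z·a = 28.1. δw/w = √((1·δz/z)² + (1·δa/a)²) = √(0.0100 + 0.00243) = 0.112, so δw = 3.14.
Q = w − x + p: δQ = √(δw² + δx² + δp²) = √(9.83 + 0.260 + 0.240) = 3.21
Q = 39.2.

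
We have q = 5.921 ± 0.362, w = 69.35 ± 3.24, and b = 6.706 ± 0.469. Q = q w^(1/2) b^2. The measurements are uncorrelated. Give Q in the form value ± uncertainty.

For a monomial Q ∝ q, w^(1/2), b^2, fractional errors add in quadrature:
  (1·δq/q)² = (1×0.0611)² = 0.00374;  (½·δw/w)² = (0.5×0.0467)² = 0.000546;  (2·δb/b)² = (2×0.0699)² = 0.0196
δQ/Q = √(0.0238) = 0.154
Q = 2217, so δQ = 0.154 × 2217 = 342.

2217 ± 342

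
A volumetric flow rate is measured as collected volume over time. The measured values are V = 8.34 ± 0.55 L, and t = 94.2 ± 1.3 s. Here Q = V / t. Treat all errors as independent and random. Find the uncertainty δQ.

Q is a product of powers, so relative uncertainties combine in quadrature:
  (1·δV/V)² = (1×0.0659)² = 0.00435;  (-1·δt/t)² = (-1×0.0138)² = 0.000190
δQ/Q = √(0.00454) = 0.0674
Q = 0.0885 L/s, so δQ = 0.0674 × 0.0885 = 0.00597 L/s.

0.00597 L/s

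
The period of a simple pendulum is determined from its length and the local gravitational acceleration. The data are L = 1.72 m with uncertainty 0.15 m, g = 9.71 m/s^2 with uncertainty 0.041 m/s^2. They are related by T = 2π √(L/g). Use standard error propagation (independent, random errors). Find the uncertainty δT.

Each factor contributes (exponent × relative error)² to (δT/T)²:
  (½·δL/L)² = (0.5×0.0872)² = 0.00190;  (−½·δg/g)² = (-0.5×0.00422)² = 4.46e-06
δT/T = √(0.00191) = 0.0437
T = 2.64 s, so δT = 0.0437 × 2.64 = 0.115 s.

0.115 s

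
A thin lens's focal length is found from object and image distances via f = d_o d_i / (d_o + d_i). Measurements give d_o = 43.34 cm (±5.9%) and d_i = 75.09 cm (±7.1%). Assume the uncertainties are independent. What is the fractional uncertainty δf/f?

0.0455

∂f/∂d_o = (d_i/(d_o+d_i))² = 0.402;  ∂f/∂d_i = (d_o/(d_o+d_i))² = 0.134
δf = √((∂f/∂d_o · δd_o)² + (∂f/∂d_i · δd_i)²) = √(1.06 + 0.510) = 1.25 cm
f = 27.48 cm, so δf/f = 1.25/27.48 = 0.0455.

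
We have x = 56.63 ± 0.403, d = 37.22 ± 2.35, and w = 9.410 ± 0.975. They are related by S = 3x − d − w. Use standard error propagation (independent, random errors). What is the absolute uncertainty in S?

2.82

Each term contributes (cᵢ δxᵢ)² to (δS)²:
  (3·δx)² = 1.46;  (δd)² = 5.52;  (δw)² = 0.951
δS = √(7.93) = 2.82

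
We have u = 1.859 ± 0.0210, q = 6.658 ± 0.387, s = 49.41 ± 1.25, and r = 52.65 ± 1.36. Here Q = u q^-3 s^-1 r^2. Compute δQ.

0.0650

Products/powers → add relative errors in quadrature, weighted by exponent:
  (1·δu/u)² = (1×0.0113)² = 0.000128;  (-3·δq/q)² = (-3×0.0581)² = 0.0304;  (-1·δs/s)² = (-1×0.0253)² = 0.000640;  (2·δr/r)² = (2×0.0258)² = 0.00267
δQ/Q = √(0.0338) = 0.184
Q = 0.3534, so δQ = 0.184 × 0.3534 = 0.0650.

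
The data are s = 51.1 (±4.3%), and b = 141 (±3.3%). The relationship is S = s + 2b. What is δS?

S is a linear combination, so absolute uncertainties add in quadrature:
  (δs)² = 4.83;  (2·δb)² = 86.6
δS = √(91.4) = 9.56

9.56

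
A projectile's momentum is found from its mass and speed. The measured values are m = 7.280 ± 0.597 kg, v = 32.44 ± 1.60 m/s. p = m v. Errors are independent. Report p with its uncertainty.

Each factor contributes (exponent × relative error)² to (δp/p)²:
  (1·δm/m)² = (1×0.0820)² = 0.00672;  (1·δv/v)² = (1×0.0493)² = 0.00243
δp/p = √(0.00916) = 0.0957
p = 236.2 kg·m/s, so δp = 0.0957 × 236.2 = 22.6 kg·m/s.

236.2 ± 22.6 kg·m/s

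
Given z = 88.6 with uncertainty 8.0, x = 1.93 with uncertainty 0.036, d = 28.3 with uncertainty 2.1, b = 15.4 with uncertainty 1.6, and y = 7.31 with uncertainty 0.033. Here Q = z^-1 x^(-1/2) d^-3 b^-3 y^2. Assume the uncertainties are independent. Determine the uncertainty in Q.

For a monomial Q ∝ z^-1, x^(-1/2), d^-3, b^-3, y^2, fractional errors add in quadrature:
  (-1·δz/z)² = (-1×0.0903)² = 0.00815;  (−½·δx/x)² = (-0.5×0.0187)² = 8.7e-05;  (-3·δd/d)² = (-3×0.0742)² = 0.0496;  (-3·δb/b)² = (-3×0.104)² = 0.0971;  (2·δy/y)² = (2×0.00451)² = 8.15e-05
δQ/Q = √(0.155) = 0.394
Q = 5.24e-09, so δQ = 0.394 × 5.24e-09 = 2.06e-09.

2.06e-09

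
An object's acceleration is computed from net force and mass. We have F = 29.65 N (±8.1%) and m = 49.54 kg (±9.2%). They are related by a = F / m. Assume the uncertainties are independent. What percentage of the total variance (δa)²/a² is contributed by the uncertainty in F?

43.7%

(δa/a)² = (1·δF/F)² + (-1·δm/m)²
  F term: (1×0.0810)² = 0.00656
  m term: (-1×0.0920)² = 0.00846
Total = 0.0150. Share from F = 0.00656/0.0150 = 0.437.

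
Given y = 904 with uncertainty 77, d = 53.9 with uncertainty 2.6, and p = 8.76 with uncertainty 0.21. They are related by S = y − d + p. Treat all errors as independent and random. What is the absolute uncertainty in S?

Absolute uncertainties add in quadrature for a linear combination:
  (δy)² = 5930;  (δd)² = 6.76;  (δp)² = 0.0441
δS = √(5940) = 77.0

77.0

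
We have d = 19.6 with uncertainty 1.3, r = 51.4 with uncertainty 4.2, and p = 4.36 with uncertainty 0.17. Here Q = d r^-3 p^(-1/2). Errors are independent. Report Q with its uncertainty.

(6.91 ± 1.76) × 10^-5

Each factor contributes (exponent × relative error)² to (δQ/Q)²:
  (1·δd/d)² = (1×0.0663)² = 0.00440;  (-3·δr/r)² = (-3×0.0817)² = 0.0601;  (−½·δp/p)² = (-0.5×0.0390)² = 0.000380
δQ/Q = √(0.0649) = 0.255
Q = 6.91e-05, so δQ = 0.255 × 6.91e-05 = 1.76e-05.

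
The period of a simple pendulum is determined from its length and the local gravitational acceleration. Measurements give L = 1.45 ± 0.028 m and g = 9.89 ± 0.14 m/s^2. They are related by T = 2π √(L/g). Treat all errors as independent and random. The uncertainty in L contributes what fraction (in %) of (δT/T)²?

65.0%

(δT/T)² = (½·δL/L)² + (−½·δg/g)²
  L term: (0.5×0.0193)² = 9.32e-05
  g term: (-0.5×0.0142)² = 5.01e-05
Total = 0.000143. Share from L = 9.32e-05/0.000143 = 0.650.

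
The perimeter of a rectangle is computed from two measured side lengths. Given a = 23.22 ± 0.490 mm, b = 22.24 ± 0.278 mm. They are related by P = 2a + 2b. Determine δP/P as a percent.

1.24%

For a sum/difference, combine absolute errors in quadrature:
  (2·δa)² = 0.960;  (2·δb)² = 0.309
δP = √(1.27) = 1.13 mm
P = 90.92 mm, so δP/P = 1.13/90.92 = 0.0124.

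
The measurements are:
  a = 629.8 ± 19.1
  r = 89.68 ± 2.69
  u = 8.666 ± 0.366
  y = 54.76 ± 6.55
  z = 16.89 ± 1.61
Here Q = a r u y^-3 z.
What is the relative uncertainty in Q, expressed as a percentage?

37.6%

Q is a product of powers, so relative uncertainties combine in quadrature:
  (1·δa/a)² = (1×0.0303)² = 0.000920;  (1·δr/r)² = (1×0.0300)² = 0.000900;  (1·δu/u)² = (1×0.0422)² = 0.00178;  (-3·δy/y)² = (-3×0.120)² = 0.129;  (1·δz/z)² = (1×0.0953)² = 0.00909
δQ/Q = √(0.141) = 0.376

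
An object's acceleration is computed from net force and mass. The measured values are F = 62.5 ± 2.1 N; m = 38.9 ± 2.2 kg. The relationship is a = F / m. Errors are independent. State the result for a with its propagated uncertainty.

For a monomial a ∝ F, m^-1, fractional errors add in quadrature:
  (1·δF/F)² = (1×0.0336)² = 0.00113;  (-1·δm/m)² = (-1×0.0566)² = 0.00320
δa/a = √(0.00433) = 0.0658
a = 1.61 m/s^2, so δa = 0.0658 × 1.61 = 0.106 m/s^2.

1.61 ± 0.106 m/s^2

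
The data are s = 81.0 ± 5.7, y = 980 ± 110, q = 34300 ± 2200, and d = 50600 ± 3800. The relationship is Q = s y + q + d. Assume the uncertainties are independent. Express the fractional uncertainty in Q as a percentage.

Let p = s·y = 79400. δp/p = √((1·δs/s)² + (1·δy/y)²) = √(0.00495 + 0.0126) = 0.132, so δp = 10500.
Q = p + q + d: δQ = √(δp² + δq² + δd²) = √(1.11e+08 + 4.84e+06 + 1.44e+07) = 11400
Q = 1.64e+05, so δQ/Q = 11400/1.64e+05 = 0.0694.

6.94%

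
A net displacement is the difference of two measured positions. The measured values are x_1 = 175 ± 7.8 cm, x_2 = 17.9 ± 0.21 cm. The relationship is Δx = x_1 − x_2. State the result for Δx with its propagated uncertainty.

157 ± 7.80 cm

Δx is a linear combination, so absolute uncertainties add in quadrature:
  (δx_1)² = 60.8;  (δx_2)² = 0.0441
δΔx = √(60.9) = 7.80 cm
Δx = 157 cm.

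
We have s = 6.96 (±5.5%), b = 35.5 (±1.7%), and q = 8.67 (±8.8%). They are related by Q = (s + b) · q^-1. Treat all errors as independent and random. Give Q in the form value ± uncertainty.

Let u = s + b = 42.5. δu = √(δs² + δb²) = √(0.147 + 0.364) = 0.715, so δu/u = 0.0168.
Q is then a monomial in u, q:
δQ/Q = √((δu/u)² + (-1·δq/q)²) = √(0.000283 + 0.00774) = 0.0896
Q = 4.90, so δQ = 0.0896 × 4.90 = 0.439.

4.90 ± 0.439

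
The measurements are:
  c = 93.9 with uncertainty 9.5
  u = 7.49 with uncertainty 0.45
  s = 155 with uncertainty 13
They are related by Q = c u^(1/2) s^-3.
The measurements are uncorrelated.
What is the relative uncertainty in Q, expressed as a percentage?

27.3%

Each factor contributes (exponent × relative error)² to (δQ/Q)²:
  (1·δc/c)² = (1×0.101)² = 0.0102;  (½·δu/u)² = (0.5×0.0601)² = 0.000902;  (-3·δs/s)² = (-3×0.0839)² = 0.0633
δQ/Q = √(0.0744) = 0.273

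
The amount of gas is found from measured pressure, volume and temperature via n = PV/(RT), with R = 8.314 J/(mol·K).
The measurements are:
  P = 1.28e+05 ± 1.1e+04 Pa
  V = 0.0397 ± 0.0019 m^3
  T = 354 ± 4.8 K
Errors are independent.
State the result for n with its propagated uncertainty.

Products/powers → add relative errors in quadrature, weighted by exponent:
  (1·δP/P)² = (1×0.0859)² = 0.00739;  (1·δV/V)² = (1×0.0479)² = 0.00229;  (-1·δT/T)² = (-1×0.0136)² = 0.000184
δn/n = √(0.00986) = 0.0993
n = 1.73 mol, so δn = 0.0993 × 1.73 = 0.171 mol.

1.73 ± 0.171 mol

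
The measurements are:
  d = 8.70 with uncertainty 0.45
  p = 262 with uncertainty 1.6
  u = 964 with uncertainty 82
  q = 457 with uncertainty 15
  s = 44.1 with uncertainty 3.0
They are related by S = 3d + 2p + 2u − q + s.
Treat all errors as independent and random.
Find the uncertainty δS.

For a sum/difference, combine absolute errors in quadrature:
  (3·δd)² = 1.82;  (2·δp)² = 10.2;  (2·δu)² = 26900;  (δq)² = 225;  (δs)² = 9.00
δS = √(27100) = 165

165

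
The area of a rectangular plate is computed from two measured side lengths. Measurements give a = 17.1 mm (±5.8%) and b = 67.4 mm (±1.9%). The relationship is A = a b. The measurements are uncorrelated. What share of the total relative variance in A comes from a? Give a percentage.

(δA/A)² = (1·δa/a)² + (1·δb/b)²
  a term: (1×0.0580)² = 0.00336
  b term: (1×0.0190)² = 0.000361
Total = 0.00372. Share from a = 0.00336/0.00372 = 0.903.

90.3%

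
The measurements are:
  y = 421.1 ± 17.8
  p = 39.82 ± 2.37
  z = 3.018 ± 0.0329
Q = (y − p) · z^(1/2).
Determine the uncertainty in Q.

Let u = y − p = 381.3. δu = √(δy² + δp²) = √(317 + 5.62) = 18.0, so δu/u = 0.0471.
Q is then a monomial in u, z:
δQ/Q = √((δu/u)² + (½·δz/z)²) = √(0.00222 + 2.97e-05) = 0.0474
Q = 662.4, so δQ = 0.0474 × 662.4 = 31.4.

31.4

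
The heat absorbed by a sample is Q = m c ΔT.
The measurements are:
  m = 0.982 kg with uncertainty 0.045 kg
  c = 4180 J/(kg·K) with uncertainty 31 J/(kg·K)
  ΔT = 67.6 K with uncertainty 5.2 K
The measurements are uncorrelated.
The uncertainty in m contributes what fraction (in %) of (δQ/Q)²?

(δQ/Q)² = (1·δm/m)² + (1·δc/c)² + (1·δΔT/ΔT)²
  m term: (1×0.0458)² = 0.00210
  c term: (1×0.00742)² = 5.5e-05
  ΔT term: (1×0.0769)² = 0.00592
Total = 0.00807. Share from m = 0.00210/0.00807 = 0.260.

26.0%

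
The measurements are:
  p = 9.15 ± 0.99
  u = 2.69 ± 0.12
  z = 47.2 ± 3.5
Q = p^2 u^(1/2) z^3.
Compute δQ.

Each factor contributes (exponent × relative error)² to (δQ/Q)²:
  (2·δp/p)² = (2×0.108)² = 0.0468;  (½·δu/u)² = (0.5×0.0446)² = 0.000498;  (3·δz/z)² = (3×0.0742)² = 0.0495
δQ/Q = √(0.0968) = 0.311
Q = 1.44e+07, so δQ = 0.311 × 1.44e+07 = 4.49e+06.

4.49e+06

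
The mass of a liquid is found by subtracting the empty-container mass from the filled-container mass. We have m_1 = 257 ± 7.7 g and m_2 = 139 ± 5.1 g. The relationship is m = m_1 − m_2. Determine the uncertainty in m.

m is a linear combination, so absolute uncertainties add in quadrature:
  (δm_1)² = 59.3;  (δm_2)² = 26.0
δm = √(85.3) = 9.24 g

9.24 g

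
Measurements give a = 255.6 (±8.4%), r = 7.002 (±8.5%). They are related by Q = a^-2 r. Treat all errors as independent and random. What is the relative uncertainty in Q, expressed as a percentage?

18.8%

Q is a product of powers, so relative uncertainties combine in quadrature:
  (-2·δa/a)² = (-2×0.0840)² = 0.0282;  (1·δr/r)² = (1×0.0850)² = 0.00723
δQ/Q = √(0.0354) = 0.188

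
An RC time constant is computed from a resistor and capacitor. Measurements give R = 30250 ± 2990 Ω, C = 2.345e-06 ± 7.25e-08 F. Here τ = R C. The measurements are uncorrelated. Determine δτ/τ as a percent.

Since τ is a product/quotient, work with relative uncertainties:
  (1·δR/R)² = (1×0.0988)² = 0.00977;  (1·δC/C)² = (1×0.0309)² = 0.000956
δτ/τ = √(0.0107) = 0.104

10.4%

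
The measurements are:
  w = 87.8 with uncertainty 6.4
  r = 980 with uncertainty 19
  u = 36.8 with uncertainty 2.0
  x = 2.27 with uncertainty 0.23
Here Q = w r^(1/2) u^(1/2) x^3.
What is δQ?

61200

Since Q is a product/quotient, work with relative uncertainties:
  (1·δw/w)² = (1×0.0729)² = 0.00531;  (½·δr/r)² = (0.5×0.0194)² = 9.4e-05;  (½·δu/u)² = (0.5×0.0543)² = 0.000738;  (3·δx/x)² = (3×0.101)² = 0.0924
δQ/Q = √(0.0985) = 0.314
Q = 1.95e+05, so δQ = 0.314 × 1.95e+05 = 61200.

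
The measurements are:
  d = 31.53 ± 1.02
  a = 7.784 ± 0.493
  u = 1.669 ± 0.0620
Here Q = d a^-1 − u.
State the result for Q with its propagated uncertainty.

Let p = d·a^-1 = 4.051. δp/p = √((1·δd/d)² + (-1·δa/a)²) = √(0.00105 + 0.00401) = 0.0711, so δp = 0.288.
Q = p − u: δQ = √(δp² + δu²) = √(0.0830 + 0.00384) = 0.295
Q = 2.382.

2.382 ± 0.295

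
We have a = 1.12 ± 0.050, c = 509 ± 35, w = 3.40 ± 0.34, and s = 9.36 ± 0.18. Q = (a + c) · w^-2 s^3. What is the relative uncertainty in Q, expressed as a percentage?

Let u = a + c = 510. δu = √(δa² + δc²) = √(0.00250 + 1220) = 35.0, so δu/u = 0.0686.
Q is then a monomial in u, w, s:
δQ/Q = √((δu/u)² + (-2·δw/w)² + (3·δs/s)²) = √(0.00471 + 0.0400 + 0.00333) = 0.219

21.9%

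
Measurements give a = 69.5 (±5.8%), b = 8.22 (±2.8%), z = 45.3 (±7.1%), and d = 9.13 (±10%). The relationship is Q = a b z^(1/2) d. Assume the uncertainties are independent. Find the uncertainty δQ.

4360

Relative error in a monomial: (δQ/Q)² = Σ (nᵢ · δxᵢ/xᵢ)².
  (1·δa/a)² = (1×0.0580)² = 0.00336;  (1·δb/b)² = (1×0.0280)² = 0.000784;  (½·δz/z)² = (0.5×0.0710)² = 0.00126;  (1·δd/d)² = (1×0.100)² = 0.0100
δQ/Q = √(0.0154) = 0.124
Q = 35100, so δQ = 0.124 × 35100 = 4360.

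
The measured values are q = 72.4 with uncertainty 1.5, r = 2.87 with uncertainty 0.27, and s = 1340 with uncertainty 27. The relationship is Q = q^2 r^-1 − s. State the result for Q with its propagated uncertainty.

Let p = q^2·r^-1 = 1830. δp/p = √((2·δq/q)² + (-1·δr/r)²) = √(0.00172 + 0.00885) = 0.103, so δp = 188.
Q = p − s: δQ = √(δp² + δs²) = √(35200 + 729) = 190
Q = 486.

486 ± 190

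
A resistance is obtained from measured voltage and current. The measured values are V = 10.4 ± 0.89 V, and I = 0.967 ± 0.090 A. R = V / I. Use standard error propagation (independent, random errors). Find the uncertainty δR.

Relative error in a monomial: (δR/R)² = Σ (nᵢ · δxᵢ/xᵢ)².
  (1·δV/V)² = (1×0.0856)² = 0.00732;  (-1·δI/I)² = (-1×0.0931)² = 0.00866
δR/R = √(0.0160) = 0.126
R = 10.8 Ω, so δR = 0.126 × 10.8 = 1.36 Ω.

1.36 Ω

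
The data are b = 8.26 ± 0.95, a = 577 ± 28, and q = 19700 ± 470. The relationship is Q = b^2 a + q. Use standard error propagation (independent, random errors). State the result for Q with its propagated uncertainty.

59100 ± 9270

Let p = b^2·a = 39400. δp/p = √((2·δb/b)² + (1·δa/a)²) = √(0.0529 + 0.00235) = 0.235, so δp = 9250.
Q = p + q: δQ = √(δp² + δq²) = √(8.57e+07 + 2.21e+05) = 9270
Q = 59100.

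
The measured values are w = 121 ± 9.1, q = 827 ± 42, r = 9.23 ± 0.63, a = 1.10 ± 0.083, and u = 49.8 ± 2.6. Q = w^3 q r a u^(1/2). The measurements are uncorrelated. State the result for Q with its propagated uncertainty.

Products/powers → add relative errors in quadrature, weighted by exponent:
  (3·δw/w)² = (3×0.0752)² = 0.0509;  (1·δq/q)² = (1×0.0508)² = 0.00258;  (1·δr/r)² = (1×0.0683)² = 0.00466;  (1·δa/a)² = (1×0.0755)² = 0.00569;  (½·δu/u)² = (0.5×0.0522)² = 0.000681
δQ/Q = √(0.0645) = 0.254
Q = 1.05e+11, so δQ = 0.254 × 1.05e+11 = 2.67e+10.

(1.05 ± 0.267) × 10^11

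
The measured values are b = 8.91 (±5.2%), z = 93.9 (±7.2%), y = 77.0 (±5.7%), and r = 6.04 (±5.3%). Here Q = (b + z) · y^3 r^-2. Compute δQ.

2.72e+05

Let u = b + z = 103. δu = √(δb² + δz²) = √(0.215 + 45.7) = 6.78, so δu/u = 0.0659.
Q is then a monomial in u, y, r:
δQ/Q = √((δu/u)² + (3·δy/y)² + (-2·δr/r)²) = √(0.00434 + 0.0292 + 0.0112) = 0.212
Q = 1.29e+06, so δQ = 0.212 × 1.29e+06 = 2.72e+05.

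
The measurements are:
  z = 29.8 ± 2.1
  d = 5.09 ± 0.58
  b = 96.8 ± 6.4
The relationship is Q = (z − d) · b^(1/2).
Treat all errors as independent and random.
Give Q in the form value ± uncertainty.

243 ± 22.9

Let u = z − d = 24.7. δu = √(δz² + δd²) = √(4.41 + 0.336) = 2.18, so δu/u = 0.0882.
Q is then a monomial in u, b:
δQ/Q = √((δu/u)² + (½·δb/b)²) = √(0.00777 + 0.00109) = 0.0942
Q = 243, so δQ = 0.0942 × 243 = 22.9.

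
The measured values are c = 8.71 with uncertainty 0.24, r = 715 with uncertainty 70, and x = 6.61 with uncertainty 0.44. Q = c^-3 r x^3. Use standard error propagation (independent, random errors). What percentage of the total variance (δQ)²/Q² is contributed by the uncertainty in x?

70.8%

(δQ/Q)² = (-3·δc/c)² + (1·δr/r)² + (3·δx/x)²
  c term: (-3×0.0276)² = 0.00683
  r term: (1×0.0979)² = 0.00958
  x term: (3×0.0666)² = 0.0399
Total = 0.0563. Share from x = 0.0399/0.0563 = 0.708.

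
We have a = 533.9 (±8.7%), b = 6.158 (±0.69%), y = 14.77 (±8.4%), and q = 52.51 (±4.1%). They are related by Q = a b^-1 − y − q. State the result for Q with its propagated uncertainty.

19.42 ± 7.96

Let p = a·b^-1 = 86.70. δp/p = √((1·δa/a)² + (-1·δb/b)²) = √(0.00757 + 4.76e-05) = 0.0873, so δp = 7.57.
Q = p − y − q: δQ = √(δp² + δy² + δq²) = √(57.3 + 1.54 + 4.64) = 7.96
Q = 19.42.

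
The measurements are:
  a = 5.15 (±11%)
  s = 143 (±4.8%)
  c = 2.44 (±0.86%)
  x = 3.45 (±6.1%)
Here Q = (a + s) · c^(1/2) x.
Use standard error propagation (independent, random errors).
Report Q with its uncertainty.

Let u = a + s = 148. δu = √(δa² + δs²) = √(0.321 + 47.1) = 6.89, so δu/u = 0.0465.
Q is then a monomial in u, c, x:
δQ/Q = √((δu/u)² + (½·δc/c)² + (1·δx/x)²) = √(0.00216 + 1.85e-05 + 0.00372) = 0.0768
Q = 798, so δQ = 0.0768 × 798 = 61.3.

798 ± 61.3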